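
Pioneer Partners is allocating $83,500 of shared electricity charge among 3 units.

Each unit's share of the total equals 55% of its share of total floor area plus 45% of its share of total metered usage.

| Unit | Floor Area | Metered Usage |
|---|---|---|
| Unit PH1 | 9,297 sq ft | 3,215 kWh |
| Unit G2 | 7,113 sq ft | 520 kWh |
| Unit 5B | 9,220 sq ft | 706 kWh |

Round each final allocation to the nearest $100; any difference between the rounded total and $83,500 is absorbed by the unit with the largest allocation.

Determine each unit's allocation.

Floor area total 25,630; metered usage total 4,441.
Composite weights (55% floor area + 45% metered usage): Unit PH1 0.5253; Unit G2 0.2053; Unit 5B 0.2694.
Pro-rata amounts: Unit PH1 43,860.68; Unit G2 17,145.08; Unit 5B 22,494.23.
Rounded to nearest $100: Unit PH1 $43,900; Unit G2 $17,100; Unit 5B $22,500. Sum = $83,500.
No rounding difference to absorb.

Unit PH1: $43,900 · Unit G2: $17,100 · Unit 5B: $22,500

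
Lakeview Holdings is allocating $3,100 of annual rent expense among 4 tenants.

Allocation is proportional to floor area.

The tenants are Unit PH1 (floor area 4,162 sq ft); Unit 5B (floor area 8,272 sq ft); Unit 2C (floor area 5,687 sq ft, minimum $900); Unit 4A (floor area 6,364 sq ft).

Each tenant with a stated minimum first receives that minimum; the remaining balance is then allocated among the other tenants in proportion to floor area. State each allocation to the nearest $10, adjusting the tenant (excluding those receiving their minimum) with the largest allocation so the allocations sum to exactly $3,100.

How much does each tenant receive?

Unit PH1: $490; Unit 5B: $970; Unit 2C: $900; Unit 4A: $740

Guaranteed amounts: Unit 2C $900. Residual $2,200.
Residual split over remaining floor area 18,798: Unit PH1 487.09 → $490; Unit 5B 968.10 → $970; Unit 4A 744.80 → $740.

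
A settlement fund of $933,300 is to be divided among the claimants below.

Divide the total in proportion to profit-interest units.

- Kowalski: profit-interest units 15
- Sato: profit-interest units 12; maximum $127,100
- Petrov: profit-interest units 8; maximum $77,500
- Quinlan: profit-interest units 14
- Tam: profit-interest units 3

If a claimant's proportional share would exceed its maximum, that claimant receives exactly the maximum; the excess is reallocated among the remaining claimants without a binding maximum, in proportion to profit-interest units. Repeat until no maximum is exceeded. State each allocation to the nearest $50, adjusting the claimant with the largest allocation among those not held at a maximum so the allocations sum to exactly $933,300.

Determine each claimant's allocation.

Kowalski: $341,600; Sato: $127,100; Petrov: $77,500; Quinlan: $318,800; Tam: $68,300

Total profit-interest units = 52.
Proportional shares (ignoring caps): Kowalski 269,221.15; Sato 215,376.92; Petrov 143,584.62; Quinlan 251,273.08; Tam 53,844.23.
Held at cap: Sato ($127,100), Petrov ($77,500); remaining pool $728,700 reallocated over remaining profit-interest units 32.
Shares after redistribution: Kowalski 341,578.12 → $341,600; Quinlan 318,806.25 → $318,800; Tam 68,315.62 → $68,300.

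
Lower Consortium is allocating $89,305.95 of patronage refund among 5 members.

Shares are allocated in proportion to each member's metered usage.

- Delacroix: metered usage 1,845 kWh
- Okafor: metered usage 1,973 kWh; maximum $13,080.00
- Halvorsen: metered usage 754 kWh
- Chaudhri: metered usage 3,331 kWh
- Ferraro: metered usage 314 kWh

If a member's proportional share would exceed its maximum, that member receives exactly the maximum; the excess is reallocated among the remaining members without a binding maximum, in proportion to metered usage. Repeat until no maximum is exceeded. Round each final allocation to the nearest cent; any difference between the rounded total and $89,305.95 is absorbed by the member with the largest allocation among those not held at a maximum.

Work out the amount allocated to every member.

Delacroix: $22,523.52 | Okafor: $13,080.00 | Halvorsen: $9,204.74 | Chaudhri: $40,664.42 | Ferraro: $3,833.27

Metered usage total: 8,217.
Unconstrained shares: Delacroix 20,052.2670; Okafor 21,443.4270; Halvorsen 8,194.8018; Chaudhri 36,202.7649; Ferraro 3,412.6893.
Cap binds for Okafor ($13,080.00); balance $76,225.95 reallocated over remaining metered usage 6,244.
Redistributed shares: Delacroix 22,523.5230 → $22,523.52; Halvorsen 9,204.7352 → $9,204.74; Chaudhri 40,664.4202 → $40,664.42; Ferraro 3,833.2717 → $3,833.27.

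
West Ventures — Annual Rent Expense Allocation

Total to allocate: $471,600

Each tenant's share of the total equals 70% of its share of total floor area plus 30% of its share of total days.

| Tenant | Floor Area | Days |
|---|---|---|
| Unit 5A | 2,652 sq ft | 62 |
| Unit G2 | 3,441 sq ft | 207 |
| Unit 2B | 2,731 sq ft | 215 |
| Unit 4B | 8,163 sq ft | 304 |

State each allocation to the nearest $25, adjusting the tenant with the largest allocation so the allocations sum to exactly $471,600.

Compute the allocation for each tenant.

Unit 5A: $62,675 | Unit G2: $104,025 | Unit 2B: $91,675 | Unit 4B: $213,225

Totals — floor area 16,987, days 788.
Blended shares (70% floor area + 30% days): Unit 5A 0.1329; Unit G2 0.2206; Unit 2B 0.1944; Unit 4B 0.4521.
Unrounded shares: Unit 5A 62,669.81; Unit G2 104,036.74; Unit 2B 91,675.17; Unit 4B 213,218.28.
At nearest $25: Unit 5A $62,675; Unit G2 $104,025; Unit 2B $91,675; Unit 4B $213,225. Sum = $471,600.
No rounding difference to absorb.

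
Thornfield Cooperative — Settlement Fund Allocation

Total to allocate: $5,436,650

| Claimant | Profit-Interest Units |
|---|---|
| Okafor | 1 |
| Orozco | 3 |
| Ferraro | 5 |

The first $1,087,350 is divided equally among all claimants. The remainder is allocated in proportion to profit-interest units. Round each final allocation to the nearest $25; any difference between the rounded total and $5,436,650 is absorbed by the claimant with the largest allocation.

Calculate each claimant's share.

$1,087,350 shared equally gives $362,450 per claimant.
Remainder $4,349,300 by profit-interest units (total 9): Okafor 483,255.56 → $483,250; Orozco 1,449,766.67 → $1,449,775; Ferraro 2,416,277.78 → $2,416,275.
Totals: Okafor $362,450 + $483,250 = $845,700; Orozco $362,450 + $1,449,775 = $1,812,225; Ferraro $362,450 + $2,416,275 = $2,778,725.

Okafor: $845,700; Orozco: $1,812,225; Ferraro: $2,778,725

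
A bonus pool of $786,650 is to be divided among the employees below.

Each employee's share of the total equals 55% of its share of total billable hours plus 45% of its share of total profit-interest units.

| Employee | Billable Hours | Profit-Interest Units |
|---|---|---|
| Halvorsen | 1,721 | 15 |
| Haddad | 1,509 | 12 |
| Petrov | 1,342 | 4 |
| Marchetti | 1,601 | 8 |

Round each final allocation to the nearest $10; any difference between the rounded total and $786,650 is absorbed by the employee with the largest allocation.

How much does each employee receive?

Totals — billable hours 6,173, profit-interest units 39.
Blended shares (55% billable hours + 45% profit-interest units): Halvorsen 0.3264; Haddad 0.2729; Petrov 0.1657; Marchetti 0.2350.
Unrounded shares: Halvorsen 256,773.60; Haddad 214,684.61; Petrov 130,365.95; Marchetti 184,825.84.
Rounded to nearest $10: Halvorsen $256,770; Haddad $214,680; Petrov $130,370; Marchetti $184,830. Sum = $786,650.
No rounding difference to absorb.

Halvorsen: $256,770 · Haddad: $214,680 · Petrov: $130,370 · Marchetti: $184,830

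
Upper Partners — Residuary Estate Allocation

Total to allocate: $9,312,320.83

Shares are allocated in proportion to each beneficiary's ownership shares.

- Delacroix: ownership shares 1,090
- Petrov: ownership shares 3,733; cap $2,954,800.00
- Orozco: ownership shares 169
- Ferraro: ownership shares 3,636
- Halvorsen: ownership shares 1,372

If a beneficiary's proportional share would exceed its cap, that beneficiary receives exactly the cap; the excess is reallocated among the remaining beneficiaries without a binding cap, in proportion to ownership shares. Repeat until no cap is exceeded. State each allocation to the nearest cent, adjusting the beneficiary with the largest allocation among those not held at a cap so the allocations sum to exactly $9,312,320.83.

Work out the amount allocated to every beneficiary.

Ownership shares total: 10,000.
Unconstrained shares: Delacroix 1,015,042.9705; Petrov 3,476,289.3658; Orozco 157,378.2220; Ferraro 3,385,959.8538; Halvorsen 1,277,650.4179.
Held at cap: Petrov ($2,954,800.00); balance $6,357,520.83 reallocated over remaining ownership shares 6,267.
Shares after redistribution: Delacroix 1,105,744.0090 → $1,105,744.01; Orozco 171,441.0436 → $171,441.04; Ferraro 3,688,518.5476 → $3,688,518.55; Halvorsen 1,391,817.2297 → $1,391,817.23.

Delacroix: $1,105,744.01 | Petrov: $2,954,800.00 | Orozco: $171,441.04 | Ferraro: $3,688,518.55 | Halvorsen: $1,391,817.23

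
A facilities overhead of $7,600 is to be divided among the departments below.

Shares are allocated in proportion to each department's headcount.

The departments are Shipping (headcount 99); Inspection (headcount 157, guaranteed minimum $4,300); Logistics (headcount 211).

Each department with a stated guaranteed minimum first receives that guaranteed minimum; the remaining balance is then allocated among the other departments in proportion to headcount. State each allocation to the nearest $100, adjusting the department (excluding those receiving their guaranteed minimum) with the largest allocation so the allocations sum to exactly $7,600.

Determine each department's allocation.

Minimums first: Inspection $4,300. Remaining pool $3,300.
Remaining pool split over remaining headcount 310: Shipping 1,053.87 → $1,100; Logistics 2,246.13 → $2,200.

Shipping: $1,100 | Inspection: $4,300 | Logistics: $2,200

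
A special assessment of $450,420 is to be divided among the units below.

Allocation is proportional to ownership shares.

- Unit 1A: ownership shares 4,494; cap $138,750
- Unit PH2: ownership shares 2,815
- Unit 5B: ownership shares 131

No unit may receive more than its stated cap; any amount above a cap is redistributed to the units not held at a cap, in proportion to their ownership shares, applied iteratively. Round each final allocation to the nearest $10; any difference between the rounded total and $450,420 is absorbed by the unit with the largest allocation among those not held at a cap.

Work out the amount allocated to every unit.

Ownership shares total: 7,440.
Unconstrained shares: Unit 1A 272,068.21; Unit PH2 170,421.01; Unit 5B 7,930.78.
Capped: Unit 1A ($138,750); remaining pool $311,670 reallocated over remaining ownership shares 2,946.
Remaining shares: Unit PH2 297,810.95 → $297,810; Unit 5B 13,859.05 → $13,860.

Unit 1A: $138,750 | Unit PH2: $297,810 | Unit 5B: $13,860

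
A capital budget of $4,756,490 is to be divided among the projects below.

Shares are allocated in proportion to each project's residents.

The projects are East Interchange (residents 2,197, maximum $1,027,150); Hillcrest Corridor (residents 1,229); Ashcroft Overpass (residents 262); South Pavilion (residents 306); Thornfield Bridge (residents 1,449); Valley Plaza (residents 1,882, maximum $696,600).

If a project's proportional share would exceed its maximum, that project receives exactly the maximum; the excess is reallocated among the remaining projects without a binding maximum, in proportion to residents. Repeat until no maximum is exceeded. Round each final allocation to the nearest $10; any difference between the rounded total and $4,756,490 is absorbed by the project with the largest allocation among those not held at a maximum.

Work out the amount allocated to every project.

Total residents = 7,325.
Proportional shares (ignoring caps): East Interchange 1,426,622.32; Hillcrest Corridor 798,051.36; Ashcroft Overpass 170,129.74; South Pavilion 198,701.15; Thornfield Bridge 940,908.40; Valley Plaza 1,222,077.02.
Cap binds for East Interchange ($1,027,150), Valley Plaza ($696,600); remaining pool $3,032,740 reallocated over remaining residents 3,246.
Shares after redistribution: Hillcrest Corridor 1,148,255.53 → $1,148,260; Ashcroft Overpass 244,786.78 → $244,790; South Pavilion 285,896.01 → $285,900; Thornfield Bridge 1,353,801.68 → $1,353,800.
Rounding difference −$10 applied to Thornfield Bridge → $1,353,790.

East Interchange: $1,027,150 · Hillcrest Corridor: $1,148,260 · Ashcroft Overpass: $244,790 · South Pavilion: $285,900 · Thornfield Bridge: $1,353,790 · Valley Plaza: $696,600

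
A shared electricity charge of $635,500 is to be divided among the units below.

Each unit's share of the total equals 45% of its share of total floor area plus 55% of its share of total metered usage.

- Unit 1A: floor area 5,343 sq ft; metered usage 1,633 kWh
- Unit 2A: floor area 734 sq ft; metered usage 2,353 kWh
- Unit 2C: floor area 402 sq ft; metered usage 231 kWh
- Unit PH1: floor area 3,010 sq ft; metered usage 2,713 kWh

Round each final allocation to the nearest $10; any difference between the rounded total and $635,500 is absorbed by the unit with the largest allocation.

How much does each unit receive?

Unit 1A: $243,380 · Unit 2A: $140,800 · Unit 2C: $23,770 · Unit PH1: $227,550

Floor area total 9,489; metered usage total 6,930.
Blended shares (45% floor area + 55% metered usage): Unit 1A 0.3830; Unit 2A 0.2216; Unit 2C 0.0374; Unit PH1 0.3581.
Proportional shares: Unit 1A 243,387.63; Unit 2A 140,798.05; Unit 2C 23,766.12; Unit PH1 227,548.20.
After rounding ($10): Unit 1A $243,390; Unit 2A $140,800; Unit 2C $23,770; Unit PH1 $227,550. Sum = $635,510.
Difference $635,500 − $635,510 = −$10 applied to largest allocation (Unit 1A): Unit 1A becomes $243,380.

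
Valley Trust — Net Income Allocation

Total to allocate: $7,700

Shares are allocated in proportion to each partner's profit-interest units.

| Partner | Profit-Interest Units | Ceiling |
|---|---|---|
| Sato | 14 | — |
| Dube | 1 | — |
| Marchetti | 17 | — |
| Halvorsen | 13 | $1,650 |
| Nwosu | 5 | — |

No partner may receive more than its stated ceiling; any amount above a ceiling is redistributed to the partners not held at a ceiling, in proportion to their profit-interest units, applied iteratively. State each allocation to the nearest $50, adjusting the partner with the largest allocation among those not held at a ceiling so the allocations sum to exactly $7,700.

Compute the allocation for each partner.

Sato: $2,300; Dube: $150; Marchetti: $2,800; Halvorsen: $1,650; Nwosu: $800

Combined profit-interest units = 50.
Pro-rata shares before constraints: Sato 2,156.00; Dube 154.00; Marchetti 2,618.00; Halvorsen 2,002.00; Nwosu 770.00.
Held at cap: Halvorsen ($1,650); balance $6,050 reallocated over remaining profit-interest units 37.
Shares after redistribution: Sato 2,289.19 → $2,300; Dube 163.51 → $150; Marchetti 2,779.73 → $2,800; Nwosu 817.57 → $800.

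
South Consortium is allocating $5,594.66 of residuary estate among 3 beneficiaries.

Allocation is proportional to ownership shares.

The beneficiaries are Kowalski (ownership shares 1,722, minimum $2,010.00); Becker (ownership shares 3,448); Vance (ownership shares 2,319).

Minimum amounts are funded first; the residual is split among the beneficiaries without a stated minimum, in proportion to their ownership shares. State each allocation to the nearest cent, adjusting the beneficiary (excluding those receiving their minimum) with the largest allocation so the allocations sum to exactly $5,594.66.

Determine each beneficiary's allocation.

Kowalski: $2,010.00 | Becker: $2,143.21 | Vance: $1,441.45

Guaranteed amounts: Kowalski $2,010.00. Remaining pool $3,584.66.
Remaining pool split over remaining ownership shares 5,767: Becker 2,143.2127 → $2,143.21; Vance 1,441.4473 → $1,441.45.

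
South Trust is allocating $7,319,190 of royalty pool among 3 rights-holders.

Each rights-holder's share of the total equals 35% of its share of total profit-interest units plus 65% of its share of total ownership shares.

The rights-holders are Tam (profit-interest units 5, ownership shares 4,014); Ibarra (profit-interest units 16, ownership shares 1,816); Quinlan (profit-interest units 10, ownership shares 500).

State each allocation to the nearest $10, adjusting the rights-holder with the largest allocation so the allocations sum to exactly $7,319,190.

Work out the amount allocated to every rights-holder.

Tam: $3,430,000 | Ibarra: $2,687,040 | Quinlan: $1,202,150

Totals — profit-interest units 31, ownership shares 6,330.
Composite weights (35% profit-interest units + 65% ownership shares): Tam 0.4686; Ibarra 0.3671; Quinlan 0.1642.
Unrounded shares: Tam 3,430,004.51; Ibarra 2,687,037.53; Quinlan 1,202,147.96.
At nearest $10: Tam $3,430,000; Ibarra $2,687,040; Quinlan $1,202,150. Sum = $7,319,190.
No rounding difference to absorb.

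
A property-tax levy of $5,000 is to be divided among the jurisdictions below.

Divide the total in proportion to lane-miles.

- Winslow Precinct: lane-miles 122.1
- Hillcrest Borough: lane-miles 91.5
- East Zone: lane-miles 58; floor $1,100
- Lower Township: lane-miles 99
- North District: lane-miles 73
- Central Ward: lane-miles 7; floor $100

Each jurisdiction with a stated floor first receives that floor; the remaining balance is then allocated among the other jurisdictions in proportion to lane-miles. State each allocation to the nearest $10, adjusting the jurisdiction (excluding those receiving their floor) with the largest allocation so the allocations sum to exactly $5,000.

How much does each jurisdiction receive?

Winslow Precinct: $1,200; Hillcrest Borough: $900; East Zone: $1,100; Lower Township: $980; North District: $720; Central Ward: $100

Guaranteed amounts: East Zone $1,100; Central Ward $100. Balance $3,800.
Balance split over remaining lane-miles 385.6: Winslow Precinct 1,203.27 → $1,200; Hillcrest Borough 901.71 → $900; Lower Township 975.62 → $980; North District 719.40 → $720.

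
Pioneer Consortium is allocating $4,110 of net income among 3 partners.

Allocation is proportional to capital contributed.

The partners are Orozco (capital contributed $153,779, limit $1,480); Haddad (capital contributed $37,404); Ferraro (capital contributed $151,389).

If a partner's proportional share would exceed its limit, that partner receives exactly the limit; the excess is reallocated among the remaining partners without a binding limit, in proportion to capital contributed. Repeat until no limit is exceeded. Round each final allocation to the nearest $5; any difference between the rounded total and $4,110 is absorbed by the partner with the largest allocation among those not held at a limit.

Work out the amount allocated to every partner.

Sum of capital contributed: 342,572.
Pro-rata shares before constraints: Orozco 1,844.96; Haddad 448.75; Ferraro 1,816.29.
Capped: Orozco ($1,480); balance $2,630 reallocated over remaining capital contributed 188,793.
Shares after redistribution: Haddad 521.06 → $520; Ferraro 2,108.94 → $2,110.

Orozco: $1,480; Haddad: $520; Ferraro: $2,110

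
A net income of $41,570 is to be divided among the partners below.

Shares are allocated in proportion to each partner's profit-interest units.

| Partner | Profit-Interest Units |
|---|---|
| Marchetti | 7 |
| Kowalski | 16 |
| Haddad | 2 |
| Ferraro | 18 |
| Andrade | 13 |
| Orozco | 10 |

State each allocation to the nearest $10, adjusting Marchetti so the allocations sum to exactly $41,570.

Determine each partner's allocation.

Total profit-interest units = 66.
Proportional shares: Marchetti 7/66 × $41,570 = 4,408.94; Kowalski 16/66 × $41,570 = 10,077.58; Haddad 2/66 × $41,570 = 1,259.70; Ferraro 18/66 × $41,570 = 11,337.27; Andrade 13/66 × $41,570 = 8,188.03; Orozco 10/66 × $41,570 = 6,298.48.
After rounding ($10): Marchetti $4,410; Kowalski $10,080; Haddad $1,260; Ferraro $11,340; Andrade $8,190; Orozco $6,300. Sum = $41,580.
Difference $41,570 − $41,580 = −$10 applied to Marchetti: Marchetti becomes $4,400.

Marchetti: $4,400 · Kowalski: $10,080 · Haddad: $1,260 · Ferraro: $11,340 · Andrade: $8,190 · Orozco: $6,300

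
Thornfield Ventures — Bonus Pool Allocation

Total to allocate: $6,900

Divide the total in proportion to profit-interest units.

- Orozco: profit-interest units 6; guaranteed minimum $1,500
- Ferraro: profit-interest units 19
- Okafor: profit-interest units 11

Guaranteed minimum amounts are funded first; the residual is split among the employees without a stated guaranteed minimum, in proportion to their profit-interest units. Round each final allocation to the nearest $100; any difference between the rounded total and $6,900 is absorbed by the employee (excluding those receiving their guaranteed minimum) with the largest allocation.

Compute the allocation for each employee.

Orozco: $1,500 | Ferraro: $3,400 | Okafor: $2,000

Minimums first: Orozco $1,500. Remaining pool $5,400.
Remaining pool split over remaining profit-interest units 30: Ferraro 3,420.00 → $3,400; Okafor 1,980.00 → $2,000.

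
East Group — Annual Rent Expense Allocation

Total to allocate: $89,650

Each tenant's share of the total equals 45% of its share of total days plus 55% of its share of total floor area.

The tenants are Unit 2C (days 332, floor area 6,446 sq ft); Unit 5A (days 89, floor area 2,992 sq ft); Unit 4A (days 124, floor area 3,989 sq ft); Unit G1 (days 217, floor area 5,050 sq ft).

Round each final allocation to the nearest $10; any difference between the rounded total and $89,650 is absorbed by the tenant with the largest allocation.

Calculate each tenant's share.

Unit 2C: $34,780; Unit 5A: $12,700; Unit 4A: $17,210; Unit G1: $24,960

Totals — days 762, floor area 18,477.
Blended shares (45% days + 55% floor area): Unit 2C 0.3879; Unit 5A 0.1416; Unit 4A 0.1920; Unit G1 0.2785.
Proportional shares: Unit 2C 34,778.77; Unit 5A 12,696.33; Unit 4A 17,209.92; Unit G1 24,964.98.
Rounded to nearest $10: Unit 2C $34,780; Unit 5A $12,700; Unit 4A $17,210; Unit G1 $24,960. Sum = $89,650.
Sum already equals the total — no adjustment.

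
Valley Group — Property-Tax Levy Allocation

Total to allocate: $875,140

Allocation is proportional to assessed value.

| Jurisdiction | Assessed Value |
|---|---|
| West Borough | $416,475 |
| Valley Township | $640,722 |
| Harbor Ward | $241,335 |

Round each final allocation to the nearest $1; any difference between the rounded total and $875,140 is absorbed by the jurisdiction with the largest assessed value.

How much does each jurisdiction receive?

West Borough: $280,682 | Valley Township: $431,811 | Harbor Ward: $162,647

Combined assessed value = 1,298,532.
Proportional shares: West Borough 416,475/1,298,532 × $875,140 = 280,681.52; Valley Township 640,722/1,298,532 × $875,140 = 431,811.81; Harbor Ward 241,335/1,298,532 × $875,140 = 162,646.67.
Rounded to nearest $1: West Borough $280,682; Valley Township $431,812; Harbor Ward $162,647. Sum = $875,141.
Difference $875,140 − $875,141 = −$1 applied to largest assessed value (Valley Township): Valley Township becomes $431,811.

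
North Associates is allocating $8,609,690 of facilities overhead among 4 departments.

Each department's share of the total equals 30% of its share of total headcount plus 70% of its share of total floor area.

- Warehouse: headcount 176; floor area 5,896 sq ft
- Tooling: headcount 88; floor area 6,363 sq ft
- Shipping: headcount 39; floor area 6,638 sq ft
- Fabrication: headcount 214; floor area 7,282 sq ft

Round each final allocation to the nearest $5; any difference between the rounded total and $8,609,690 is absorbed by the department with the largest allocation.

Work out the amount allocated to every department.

Warehouse: $2,236,630; Tooling: $1,904,500; Shipping: $1,723,005; Fabrication: $2,745,555

Totals — headcount 517, floor area 26,179.
Composite weights (30% headcount + 70% floor area): Warehouse 0.2598; Tooling 0.2212; Shipping 0.2001; Fabrication 0.3189.
Unrounded shares: Warehouse 2,236,631.64; Tooling 1,904,498.03; Shipping 1,723,005.36; Fabrication 2,745,554.97.
At nearest $5: Warehouse $2,236,630; Tooling $1,904,500; Shipping $1,723,005; Fabrication $2,745,555. Sum = $8,609,690.
Rounded total matches; no reconciliation needed.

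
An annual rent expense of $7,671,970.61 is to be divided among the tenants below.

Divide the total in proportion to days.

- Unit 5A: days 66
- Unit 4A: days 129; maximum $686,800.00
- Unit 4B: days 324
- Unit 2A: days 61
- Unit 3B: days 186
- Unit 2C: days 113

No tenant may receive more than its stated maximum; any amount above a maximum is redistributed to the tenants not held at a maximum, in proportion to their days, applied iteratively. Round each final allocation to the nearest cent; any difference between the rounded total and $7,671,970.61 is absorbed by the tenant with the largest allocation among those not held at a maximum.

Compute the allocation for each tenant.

Unit 5A: $614,695.01 · Unit 4A: $686,800.00 · Unit 4B: $3,017,593.71 · Unit 2A: $568,127.21 · Unit 3B: $1,732,322.31 · Unit 2C: $1,052,432.37

Days total: 879.
Pro-rata shares before constraints: Unit 5A 576,052.4008; Unit 4A 1,125,920.6015; Unit 4B 2,827,893.6037; Unit 2A 532,412.0674; Unit 3B 1,623,420.4021; Unit 2C 986,271.5346.
Capped: Unit 4A ($686,800.00); remaining pool $6,985,170.61 reallocated over remaining days 750.
Shares after redistribution: Unit 5A 614,695.0137 → $614,695.01; Unit 4B 3,017,593.7035 → $3,017,593.70; Unit 2A 568,127.2096 → $568,127.21; Unit 3B 1,732,322.3113 → $1,732,322.31; Unit 2C 1,052,432.3719 → $1,052,432.37.
Rounding difference +$0.01 applied to Unit 4B → $3,017,593.71.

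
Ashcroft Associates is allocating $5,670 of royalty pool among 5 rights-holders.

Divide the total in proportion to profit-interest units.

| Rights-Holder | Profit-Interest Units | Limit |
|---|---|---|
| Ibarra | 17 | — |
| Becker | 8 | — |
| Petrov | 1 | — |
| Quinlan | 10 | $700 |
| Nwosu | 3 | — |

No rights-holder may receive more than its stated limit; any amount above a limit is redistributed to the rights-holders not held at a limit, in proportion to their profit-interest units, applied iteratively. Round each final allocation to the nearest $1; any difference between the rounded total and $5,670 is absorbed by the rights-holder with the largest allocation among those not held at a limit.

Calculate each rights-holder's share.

Sum of profit-interest units: 39.
Unconstrained shares: Ibarra 2,471.54; Becker 1,163.08; Petrov 145.38; Quinlan 1,453.85; Nwosu 436.15.
Cap binds for Quinlan ($700); balance $4,970 reallocated over remaining profit-interest units 29.
Shares after redistribution: Ibarra 2,913.45 → $2,913; Becker 1,371.03 → $1,371; Petrov 171.38 → $171; Nwosu 514.14 → $514.
Rounding difference +$1 applied to Ibarra → $2,914.

Ibarra: $2,914 · Becker: $1,371 · Petrov: $171 · Quinlan: $700 · Nwosu: $514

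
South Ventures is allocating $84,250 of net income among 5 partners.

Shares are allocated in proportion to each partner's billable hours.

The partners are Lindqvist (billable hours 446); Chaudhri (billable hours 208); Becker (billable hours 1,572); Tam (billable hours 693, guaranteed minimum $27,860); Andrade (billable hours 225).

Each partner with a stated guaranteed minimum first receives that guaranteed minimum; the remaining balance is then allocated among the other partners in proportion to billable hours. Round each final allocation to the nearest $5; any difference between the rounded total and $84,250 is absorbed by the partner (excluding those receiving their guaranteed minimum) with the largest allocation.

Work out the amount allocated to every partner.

Guaranteed amounts: Tam $27,860. Remaining pool $56,390.
Remaining pool split over remaining billable hours 2,451: Lindqvist 10,261.09 → $10,260; Chaudhri 4,785.44 → $4,785; Becker 36,166.90 → $36,165; Andrade 5,176.56 → $5,175.
Rounding difference +$5 applied to Becker → $36,170.

Lindqvist: $10,260 | Chaudhri: $4,785 | Becker: $36,170 | Tam: $27,860 | Andrade: $5,175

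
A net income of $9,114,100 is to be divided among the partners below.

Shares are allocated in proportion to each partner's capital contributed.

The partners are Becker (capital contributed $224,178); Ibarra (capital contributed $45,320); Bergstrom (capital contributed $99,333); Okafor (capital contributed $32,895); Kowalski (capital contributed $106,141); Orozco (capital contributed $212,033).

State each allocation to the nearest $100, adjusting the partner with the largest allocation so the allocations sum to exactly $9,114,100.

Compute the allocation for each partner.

Combined capital contributed = 719,900.
Proportional shares: Becker 224,178/719,900 × $9,114,100 = 2,838,145.17; Ibarra 45,320/719,900 × $9,114,100 = 573,761.65; Bergstrom 99,333/719,900 × $9,114,100 = 1,257,578.68; Okafor 32,895/719,900 × $9,114,100 = 416,458.29; Kowalski 106,141/719,900 × $9,114,100 = 1,343,769.53; Orozco 212,033/719,900 × $9,114,100 = 2,684,386.67.
Rounded to nearest $100: Becker $2,838,100; Ibarra $573,800; Bergstrom $1,257,600; Okafor $416,500; Kowalski $1,343,800; Orozco $2,684,400. Sum = $9,114,200.
Difference $9,114,100 − $9,114,200 = −$100 applied to largest allocation (Becker): Becker becomes $2,838,000.

Becker: $2,838,000 | Ibarra: $573,800 | Bergstrom: $1,257,600 | Okafor: $416,500 | Kowalski: $1,343,800 | Orozco: $2,684,400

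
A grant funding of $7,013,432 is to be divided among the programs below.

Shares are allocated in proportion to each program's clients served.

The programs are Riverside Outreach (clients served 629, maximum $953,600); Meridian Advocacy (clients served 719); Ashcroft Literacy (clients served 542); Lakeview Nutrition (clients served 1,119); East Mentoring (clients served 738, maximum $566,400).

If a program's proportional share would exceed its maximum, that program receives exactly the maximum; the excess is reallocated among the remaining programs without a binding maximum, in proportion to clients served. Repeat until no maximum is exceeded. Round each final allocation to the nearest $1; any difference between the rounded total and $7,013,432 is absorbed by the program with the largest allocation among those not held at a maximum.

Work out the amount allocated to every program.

Riverside Outreach: $953,600 | Meridian Advocacy: $1,659,570 | Ashcroft Literacy: $1,251,025 | Lakeview Nutrition: $2,582,837 | East Mentoring: $566,400

Total clients served = 3,747.
Proportional shares (ignoring caps): Riverside Outreach 1,177,328.19; Meridian Advocacy 1,345,785.32; Ashcroft Literacy 1,014,486.29; Lakeview Nutrition 2,094,483.70; East Mentoring 1,381,348.496.
Cap binds for Riverside Outreach ($953,600), East Mentoring ($566,400); balance $5,493,432 reallocated over remaining clients served 2,380.
Remaining shares: Meridian Advocacy 1,659,570.42 → $1,659,570; Ashcroft Literacy 1,251,025.27 → $1,251,025; Lakeview Nutrition 2,582,836.31 → $2,582,836.
Rounding difference +$1 applied to Lakeview Nutrition → $2,582,837.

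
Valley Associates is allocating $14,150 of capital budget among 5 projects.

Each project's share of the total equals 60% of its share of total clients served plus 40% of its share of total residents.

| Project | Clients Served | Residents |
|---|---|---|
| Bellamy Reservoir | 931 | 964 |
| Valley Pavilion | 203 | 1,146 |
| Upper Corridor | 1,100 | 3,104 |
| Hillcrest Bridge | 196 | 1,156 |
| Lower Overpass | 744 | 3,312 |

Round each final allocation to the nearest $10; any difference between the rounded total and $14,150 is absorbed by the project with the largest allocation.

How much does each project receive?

Bellamy Reservoir: $3,050 · Valley Pavilion: $1,210 · Upper Corridor: $4,760 · Hillcrest Bridge: $1,200 · Lower Overpass: $3,930

Totals — clients served 3,174, residents 9,682.
Combined weights (60% clients served + 40% residents): Bellamy Reservoir 0.2158; Valley Pavilion 0.0857; Upper Corridor 0.3362; Hillcrest Bridge 0.0848; Lower Overpass 0.2775.
Unrounded shares: Bellamy Reservoir 3,053.84; Valley Pavilion 1,212.94; Upper Corridor 4,756.91; Hillcrest Bridge 1,200.06; Lower Overpass 3,926.26.
At nearest $10: Bellamy Reservoir $3,050; Valley Pavilion $1,210; Upper Corridor $4,760; Hillcrest Bridge $1,200; Lower Overpass $3,930. Sum = $14,150.
No rounding difference to absorb.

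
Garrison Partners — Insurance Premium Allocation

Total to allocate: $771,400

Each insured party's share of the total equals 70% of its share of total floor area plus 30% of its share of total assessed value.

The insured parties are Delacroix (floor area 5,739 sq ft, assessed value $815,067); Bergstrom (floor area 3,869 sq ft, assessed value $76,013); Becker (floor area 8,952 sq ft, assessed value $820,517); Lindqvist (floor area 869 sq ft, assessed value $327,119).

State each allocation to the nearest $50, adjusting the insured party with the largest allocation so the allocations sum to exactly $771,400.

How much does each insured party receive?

Delacroix: $252,000 | Bergstrom: $116,150 | Becker: $341,950 | Lindqvist: $61,300

Totals — floor area 19,429, assessed value 2,038,716.
Combined weights (70% floor area + 30% assessed value): Delacroix 0.3267; Bergstrom 0.1506; Becker 0.4433; Lindqvist 0.0794.
Raw shares: Delacroix 252,021.41; Bergstrom 116,157.52; Becker 341,937.27; Lindqvist 61,283.80.
Rounded to nearest $50: Delacroix $252,000; Bergstrom $116,150; Becker $341,950; Lindqvist $61,300. Sum = $771,400.
No rounding difference to absorb.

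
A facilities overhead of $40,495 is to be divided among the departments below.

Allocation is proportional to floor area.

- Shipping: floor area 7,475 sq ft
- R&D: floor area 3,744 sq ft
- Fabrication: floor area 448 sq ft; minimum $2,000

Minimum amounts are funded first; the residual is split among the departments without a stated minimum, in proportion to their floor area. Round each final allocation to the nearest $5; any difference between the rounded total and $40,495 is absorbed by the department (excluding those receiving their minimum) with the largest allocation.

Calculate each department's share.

Minimums first: Fabrication $2,000. Remaining pool $38,495.
Remaining pool split over remaining floor area 11,219: Shipping 25,648.46 → $25,650; R&D 12,846.54 → $12,845.

Shipping: $25,650 · R&D: $12,845 · Fabrication: $2,000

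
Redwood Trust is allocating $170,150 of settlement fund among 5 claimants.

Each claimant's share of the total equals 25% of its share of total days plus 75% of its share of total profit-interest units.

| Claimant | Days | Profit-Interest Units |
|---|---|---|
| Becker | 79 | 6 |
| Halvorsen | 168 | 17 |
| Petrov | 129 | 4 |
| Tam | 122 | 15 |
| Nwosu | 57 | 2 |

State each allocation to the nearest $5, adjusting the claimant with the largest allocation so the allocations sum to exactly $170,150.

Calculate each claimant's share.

Totals — days 555, profit-interest units 44.
Combined weights (25% days + 75% profit-interest units): Becker 0.1379; Halvorsen 0.3654; Petrov 0.1263; Tam 0.3106; Nwosu 0.0598.
Proportional shares: Becker 23,456.59; Halvorsen 62,181.05; Petrov 21,488.23; Tam 52,854.85; Nwosu 10,169.28.
Rounded to nearest $5: Becker $23,455; Halvorsen $62,180; Petrov $21,490; Tam $52,855; Nwosu $10,170. Sum = $170,150.
No rounding difference to absorb.

Becker: $23,455 | Halvorsen: $62,180 | Petrov: $21,490 | Tam: $52,855 | Nwosu: $10,170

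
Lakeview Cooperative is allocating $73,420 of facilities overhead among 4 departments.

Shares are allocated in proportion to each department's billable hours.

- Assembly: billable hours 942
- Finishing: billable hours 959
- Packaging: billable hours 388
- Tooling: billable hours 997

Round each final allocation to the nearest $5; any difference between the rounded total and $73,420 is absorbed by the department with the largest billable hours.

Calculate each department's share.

Assembly: $21,045; Finishing: $21,425; Packaging: $8,670; Tooling: $22,280

Combined billable hours = 3,286.
Proportional shares: Assembly 942/3,286 × $73,420 = 21,047.36; Finishing 959/3,286 × $73,420 = 21,427.20; Packaging 388/3,286 × $73,420 = 8,669.19; Tooling 997/3,286 × $73,420 = 22,276.24.
After rounding ($5): Assembly $21,045; Finishing $21,425; Packaging $8,670; Tooling $22,275. Sum = $73,415.
Difference $73,420 − $73,415 = +$5 applied to largest billable hours (Tooling): Tooling becomes $22,280.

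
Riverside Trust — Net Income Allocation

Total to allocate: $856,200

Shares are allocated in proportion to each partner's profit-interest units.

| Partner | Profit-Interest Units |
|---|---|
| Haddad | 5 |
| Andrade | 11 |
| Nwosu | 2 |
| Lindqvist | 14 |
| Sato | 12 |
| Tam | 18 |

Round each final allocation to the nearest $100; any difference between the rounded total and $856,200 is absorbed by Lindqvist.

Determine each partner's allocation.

Haddad: $69,000; Andrade: $151,900; Nwosu: $27,600; Lindqvist: $193,400; Sato: $165,700; Tam: $248,600

Profit-interest units total: 62.
Proportional shares: Haddad 5/62 × $856,200 = 69,048.39; Andrade 11/62 × $856,200 = 151,906.45; Nwosu 2/62 × $856,200 = 27,619.35; Lindqvist 14/62 × $856,200 = 193,335.48; Sato 12/62 × $856,200 = 165,716.13; Tam 18/62 × $856,200 = 248,574.19.
Rounded to nearest $100: Haddad $69,000; Andrade $151,900; Nwosu $27,600; Lindqvist $193,300; Sato $165,700; Tam $248,600. Sum = $856,100.
Difference $856,200 − $856,100 = +$100 applied to Lindqvist: Lindqvist becomes $193,400.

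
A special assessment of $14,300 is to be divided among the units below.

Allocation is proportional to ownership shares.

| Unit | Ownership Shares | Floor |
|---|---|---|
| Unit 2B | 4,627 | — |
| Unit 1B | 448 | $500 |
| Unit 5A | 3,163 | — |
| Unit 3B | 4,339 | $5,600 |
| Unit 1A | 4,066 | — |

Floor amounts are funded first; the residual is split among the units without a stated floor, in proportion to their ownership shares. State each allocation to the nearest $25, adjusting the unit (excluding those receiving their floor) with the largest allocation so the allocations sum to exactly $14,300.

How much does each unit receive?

Unit 2B: $3,200; Unit 1B: $500; Unit 5A: $2,200; Unit 3B: $5,600; Unit 1A: $2,800

Fund the minimums — Unit 1B $500; Unit 3B $5,600. Residual $8,200.
Residual split over remaining ownership shares 11,856: Unit 2B 3,200.19 → $3,200; Unit 5A 2,187.63 → $2,200; Unit 1A 2,812.18 → $2,800.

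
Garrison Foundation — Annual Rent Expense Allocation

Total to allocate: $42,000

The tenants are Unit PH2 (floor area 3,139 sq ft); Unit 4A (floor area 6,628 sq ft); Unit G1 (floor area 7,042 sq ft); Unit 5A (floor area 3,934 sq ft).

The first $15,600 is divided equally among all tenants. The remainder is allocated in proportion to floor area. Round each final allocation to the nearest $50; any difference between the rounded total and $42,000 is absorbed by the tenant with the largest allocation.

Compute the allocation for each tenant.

$15,600 shared equally gives $3,900 per tenant.
Remainder $26,400 by floor area (total 20,743): Unit PH2 3,995.06 → $4,000; Unit 4A 8,435.58 → $8,450; Unit G1 8,962.48 → $8,950; Unit 5A 5,006.87 → $5,000.
Totals: Unit PH2 $3,900 + $4,000 = $7,900; Unit 4A $3,900 + $8,450 = $12,350; Unit G1 $3,900 + $8,950 = $12,850; Unit 5A $3,900 + $5,000 = $8,900.

Unit PH2: $7,900; Unit 4A: $12,350; Unit G1: $12,850; Unit 5A: $8,900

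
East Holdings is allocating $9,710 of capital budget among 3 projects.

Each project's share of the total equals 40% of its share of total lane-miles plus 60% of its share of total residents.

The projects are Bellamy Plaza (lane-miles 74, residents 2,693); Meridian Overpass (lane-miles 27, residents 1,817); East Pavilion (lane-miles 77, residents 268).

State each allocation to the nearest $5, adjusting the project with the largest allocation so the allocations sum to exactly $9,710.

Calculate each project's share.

Totals — lane-miles 178, residents 4,778.
Blended shares (40% lane-miles + 60% residents): Bellamy Plaza 0.5045; Meridian Overpass 0.2888; East Pavilion 0.2067.
Proportional shares: Bellamy Plaza 4,898.38; Meridian Overpass 2,804.68; East Pavilion 2,006.94.
After rounding ($5): Bellamy Plaza $4,900; Meridian Overpass $2,805; East Pavilion $2,005. Sum = $9,710.
Sum already equals the total — no adjustment.

Bellamy Plaza: $4,900 | Meridian Overpass: $2,805 | East Pavilion: $2,005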